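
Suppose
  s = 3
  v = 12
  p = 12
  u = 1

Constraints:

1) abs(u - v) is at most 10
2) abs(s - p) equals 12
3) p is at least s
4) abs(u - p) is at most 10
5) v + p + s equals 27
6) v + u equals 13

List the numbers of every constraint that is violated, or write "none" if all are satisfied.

The assignment fails constraints 1, 2, and 4.

1) abs(1 - 12) = 11; 11 > 10, exceeds bound 10  ✘
2) abs(3 - 12) = 9, not 12  ✘
3) p = 12, s = 3; 12 ≥ 3  ✔
4) abs(1 - 12) = 11; 11 > 10, exceeds bound 10  ✘
5) v + p + s = 12 + 12 + 3 = 27  ✔
6) v + u = 12 + 1 = 13  ✔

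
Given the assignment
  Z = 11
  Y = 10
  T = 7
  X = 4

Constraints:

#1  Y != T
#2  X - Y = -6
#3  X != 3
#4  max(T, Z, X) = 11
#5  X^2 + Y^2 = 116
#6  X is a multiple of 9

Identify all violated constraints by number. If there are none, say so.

No — constraint 6 is not satisfied.

#1 Y = 10, T = 7; distinct  ✔
#2 X - Y = 4 - 10 = -6  ✔
#3 X = 4, and 4 ≠ 3  ✔
#4 max(7, 11, 4) = 11  ✔
#5 X^2 + Y^2 = 4^2 + 10^2 = 16 + 100 = 116  ✔
#6 4 = 9*0 + 4, so 9 does not divide 4  ✘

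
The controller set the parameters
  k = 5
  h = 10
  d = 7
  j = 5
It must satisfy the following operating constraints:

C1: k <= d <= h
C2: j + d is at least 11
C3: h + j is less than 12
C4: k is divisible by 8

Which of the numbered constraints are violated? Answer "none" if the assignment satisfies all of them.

No — constraints 3 and 4 are not satisfied.

C1: values 5 <= 7 <= 10 — holds.
C2: j + d = 5 + 7 = 12; 12 ≥ 11 — holds.
C3: h + j = 10 + 5 = 15; 15 ≥ 12, bound 12 not met — does not hold.
C4: 5 = 8*0 + 5, so 8 does not divide 5 — does not hold.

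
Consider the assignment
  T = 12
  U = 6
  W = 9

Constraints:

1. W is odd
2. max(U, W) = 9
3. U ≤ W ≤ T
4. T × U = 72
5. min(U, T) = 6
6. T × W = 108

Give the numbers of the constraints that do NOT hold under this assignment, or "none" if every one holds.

No violations.

1. W = 9 is odd  true
2. max(6, 9) = 9  true
3. values 6 ≤ 9 ≤ 12  true
4. T × U = 12 × 6 = 72  true
5. min(6, 12) = 6  true
6. T × W = 12 × 9 = 108  true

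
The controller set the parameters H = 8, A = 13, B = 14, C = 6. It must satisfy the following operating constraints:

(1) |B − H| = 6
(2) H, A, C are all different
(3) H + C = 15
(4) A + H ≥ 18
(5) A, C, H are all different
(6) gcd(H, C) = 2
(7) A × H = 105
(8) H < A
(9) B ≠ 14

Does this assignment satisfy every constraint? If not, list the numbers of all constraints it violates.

(1) |14 − 8| = 6 — holds.
(2) values 8, 13, 6 are pairwise distinct — holds.
(3) H + C = 8 + 6 = 14, not 15 — fails.
(4) A + H = 13 + 8 = 21; 21 ≥ 18 — holds.
(5) values 13, 6, 8 are pairwise distinct — holds.
(6) gcd(8, 6) = 2 — holds.
(7) A × H = 13 × 8 = 104, not 105 — fails.
(8) H = 8, A = 13; 8 < 13 — holds.
(9) B = 14, but 14 is required to differ — fails.

The assignment fails constraints 3, 7, and 9.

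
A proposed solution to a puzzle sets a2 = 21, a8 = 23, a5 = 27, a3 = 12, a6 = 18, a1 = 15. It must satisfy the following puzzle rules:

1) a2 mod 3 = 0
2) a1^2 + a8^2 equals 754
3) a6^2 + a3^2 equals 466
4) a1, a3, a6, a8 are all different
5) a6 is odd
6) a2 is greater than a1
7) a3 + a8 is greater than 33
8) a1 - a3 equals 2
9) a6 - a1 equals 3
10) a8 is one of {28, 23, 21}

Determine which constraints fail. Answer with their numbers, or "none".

Constraints 3, 5, and 8 do not hold.

1) 21 mod 3 = 0  ✓
2) a1^2 + a8^2 = 15^2 + 23^2 = 225 + 529 = 754  ✓
3) a6^2 + a3^2 = 18^2 + 12^2 = 324 + 144 = 468, not 466  ✗
4) values 15, 12, 18, 23 are pairwise distinct  ✓
5) a6 = 18 is even  ✗
6) a2 = 21, a1 = 15; 21 > 15  ✓
7) a3 + a8 = 12 + 23 = 35; 35 > 33  ✓
8) a1 - a3 = 15 - 12 = 3, not 2  ✗
9) a6 - a1 = 18 - 15 = 3  ✓
10) a8 = 23 is in {28, 23, 21}  ✓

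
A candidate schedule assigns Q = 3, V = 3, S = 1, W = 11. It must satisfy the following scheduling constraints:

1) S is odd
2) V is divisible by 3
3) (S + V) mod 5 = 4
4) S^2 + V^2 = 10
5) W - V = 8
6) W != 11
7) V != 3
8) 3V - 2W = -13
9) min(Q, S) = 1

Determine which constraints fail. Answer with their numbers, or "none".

Constraints 6, 7 do not hold.

1) S = 1 is odd  yes
2) 3 / 3 = 1, so 3 divides 3  yes
3) S + V = 4; 4 mod 5 = 4  yes
4) S^2 + V^2 = 1^2 + 3^2 = 1 + 9 = 10  yes
5) W - V = 11 - 3 = 8  yes
6) W = 11, but 11 is required to differ  no
7) V = 3, but 3 is required to differ  no
8) 3V - 2W = 3(3) - 2(11) = -13  yes
9) min(3, 1) = 1  yes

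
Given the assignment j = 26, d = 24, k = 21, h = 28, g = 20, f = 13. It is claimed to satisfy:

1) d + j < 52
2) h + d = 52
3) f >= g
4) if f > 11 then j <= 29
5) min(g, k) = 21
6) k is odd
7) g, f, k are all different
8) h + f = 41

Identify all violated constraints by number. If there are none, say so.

1) d + j = 24 + 26 = 50; 50 < 52  ✔
2) h + d = 28 + 24 = 52  ✔
3) f = 13, g = 20; 13 < 20 (want ≥)  ✘
4) f = 13 > 11, so we need j ≤ 29; j = 26 ≤ 29  ✔
5) min(20, 21) = 20, not 21  ✘
6) k = 21 is odd  ✔
7) values 20, 13, 21 are pairwise distinct  ✔
8) h + f = 28 + 13 = 41  ✔

Violated: 3, 5.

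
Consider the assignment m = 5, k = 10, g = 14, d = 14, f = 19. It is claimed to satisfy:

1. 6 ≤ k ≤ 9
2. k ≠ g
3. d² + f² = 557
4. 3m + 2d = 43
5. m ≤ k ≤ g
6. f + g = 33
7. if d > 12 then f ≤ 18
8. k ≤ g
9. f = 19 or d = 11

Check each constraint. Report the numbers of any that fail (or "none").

Constraints 1 and 7 do not hold.

1. k = 10 is outside [6, 9]  ✘
2. k = 10, g = 14; distinct  ✔
3. d² + f² = 14² + 19² = 196 + 361 = 557  ✔
4. 3m + 2d = 3(5) + 2(14) = 43  ✔
5. values 5 ≤ 10 ≤ 14  ✔
6. f + g = 19 + 14 = 33  ✔
7. d = 14 > 12, so we need f ≤ 18; but f = 19 > 18  ✘
8. k = 10, g = 14; 10 ≤ 14  ✔
9. f = 19 = 19 (first disjunct)  ✔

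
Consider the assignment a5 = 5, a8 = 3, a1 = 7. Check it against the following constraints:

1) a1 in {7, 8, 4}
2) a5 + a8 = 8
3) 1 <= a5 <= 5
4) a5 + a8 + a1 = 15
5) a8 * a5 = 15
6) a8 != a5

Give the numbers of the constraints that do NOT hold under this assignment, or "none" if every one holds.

None — every constraint holds.

1) a1 = 7 is in {7, 8, 4} — satisfied.
2) a5 + a8 = 5 + 3 = 8 — satisfied.
3) a5 = 5 lies in [1, 5] — satisfied.
4) a5 + a8 + a1 = 5 + 3 + 7 = 15 — satisfied.
5) a8 * a5 = 3 * 5 = 15 — satisfied.
6) a8 = 3, a5 = 5; distinct — satisfied.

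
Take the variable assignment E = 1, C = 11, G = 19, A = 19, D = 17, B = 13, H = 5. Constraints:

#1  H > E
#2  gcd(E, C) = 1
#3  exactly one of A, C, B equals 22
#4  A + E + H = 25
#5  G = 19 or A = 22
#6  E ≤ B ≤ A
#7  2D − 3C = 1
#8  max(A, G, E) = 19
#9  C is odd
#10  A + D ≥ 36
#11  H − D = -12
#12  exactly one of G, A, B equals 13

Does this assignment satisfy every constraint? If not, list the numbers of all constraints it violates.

Violated: 3.

#1 H = 5, E = 1; 5 > 1 — holds.
#2 gcd(1, 11) = 1 — holds.
#3 A=19, C=11, B=13; 0 of them equal 22, not exactly one — fails.
#4 A + E + H = 19 + 1 + 5 = 25 — holds.
#5 G = 19 = 19 (first disjunct) — holds.
#6 values 1 ≤ 13 ≤ 19 — holds.
#7 2D − 3C = 2(17) − 3(11) = 1 — holds.
#8 max(19, 19, 1) = 19 — holds.
#9 C = 11 is odd — holds.
#10 A + D = 19 + 17 = 36; 36 ≥ 36 — holds.
#11 H − D = 5 − 17 = -12 — holds.
#12 G=19, A=19, B=13; 1 of them equals 13 — holds.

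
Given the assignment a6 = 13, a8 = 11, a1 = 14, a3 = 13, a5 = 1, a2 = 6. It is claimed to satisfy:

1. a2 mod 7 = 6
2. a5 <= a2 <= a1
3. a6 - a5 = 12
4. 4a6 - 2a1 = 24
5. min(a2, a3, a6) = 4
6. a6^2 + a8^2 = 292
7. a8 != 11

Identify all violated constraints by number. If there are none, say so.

1. 6 mod 7 = 6 — OK.
2. values 1 <= 6 <= 14 — OK.
3. a6 - a5 = 13 - 1 = 12 — OK.
4. 4a6 - 2a1 = 4(13) - 2(14) = 24 — OK.
5. min(6, 13, 13) = 6, not 4 — violated.
6. a6^2 + a8^2 = 13^2 + 11^2 = 169 + 121 = 290, not 292 — violated.
7. a8 = 11, but 11 is required to differ — violated.

The assignment fails constraints 5, 6, and 7.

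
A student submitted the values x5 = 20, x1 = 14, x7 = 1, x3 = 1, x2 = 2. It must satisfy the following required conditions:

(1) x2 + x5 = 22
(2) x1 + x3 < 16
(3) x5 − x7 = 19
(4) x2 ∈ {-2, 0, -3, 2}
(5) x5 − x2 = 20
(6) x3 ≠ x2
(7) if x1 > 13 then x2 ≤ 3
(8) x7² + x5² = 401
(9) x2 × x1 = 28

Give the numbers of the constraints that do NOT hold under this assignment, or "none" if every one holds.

(1) x2 + x5 = 2 + 20 = 22 — holds.
(2) x1 + x3 = 14 + 1 = 15; 15 < 16 — holds.
(3) x5 − x7 = 20 − 1 = 19 — holds.
(4) x2 = 2 is in {-2, 0, -3, 2} — holds.
(5) x5 − x2 = 20 − 2 = 18, not 20 — fails.
(6) x3 = 1, x2 = 2; distinct — holds.
(7) x1 = 14 > 13, so we need x2 ≤ 3; x2 = 2 ≤ 3 — holds.
(8) x7² + x5² = 1² + 20² = 1 + 400 = 401 — holds.
(9) x2 × x1 = 2 × 14 = 28 — holds.

Constraint 5 does not hold.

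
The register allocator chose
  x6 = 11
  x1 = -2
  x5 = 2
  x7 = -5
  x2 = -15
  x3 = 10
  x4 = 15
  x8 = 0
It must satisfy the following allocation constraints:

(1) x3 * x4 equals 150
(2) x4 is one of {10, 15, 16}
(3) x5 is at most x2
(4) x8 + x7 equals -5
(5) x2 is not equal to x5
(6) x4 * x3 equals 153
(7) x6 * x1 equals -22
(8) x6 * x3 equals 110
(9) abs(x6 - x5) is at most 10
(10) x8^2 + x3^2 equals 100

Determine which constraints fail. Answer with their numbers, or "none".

The assignment fails constraints 3, 6.

(1) x3 * x4 = 10 * 15 = 150  yes
(2) x4 = 15 is in {10, 15, 16}  yes
(3) x5 = 2, x2 = -15; 2 > -15 (want ≤)  no
(4) x8 + x7 = 0 + (-5) = -5  yes
(5) x2 = -15, x5 = 2; distinct  yes
(6) x4 * x3 = 15 * 10 = 150, not 153  no
(7) x6 * x1 = 11 * (-2) = -22  yes
(8) x6 * x3 = 11 * 10 = 110  yes
(9) abs(11 - 2) = 9; 9 ≤ 10  yes
(10) x8^2 + x3^2 = 0^2 + 10^2 = 0 + 100 = 100  yes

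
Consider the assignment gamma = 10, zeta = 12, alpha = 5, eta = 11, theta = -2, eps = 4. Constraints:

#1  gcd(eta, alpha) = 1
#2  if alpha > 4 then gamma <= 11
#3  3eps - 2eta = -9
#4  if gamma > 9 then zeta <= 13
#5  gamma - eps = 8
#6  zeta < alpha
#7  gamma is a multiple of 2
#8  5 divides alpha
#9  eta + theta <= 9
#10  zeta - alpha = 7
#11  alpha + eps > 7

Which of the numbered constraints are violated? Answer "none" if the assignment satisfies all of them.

#1 gcd(11, 5) = 1  holds
#2 alpha = 5 > 4, so we need gamma ≤ 11; gamma = 10 ≤ 11  holds
#3 3eps - 2eta = 3(4) - 2(11) = -10, not -9  fails
#4 gamma = 10 > 9, so we need zeta ≤ 13; zeta = 12 ≤ 13  holds
#5 gamma - eps = 10 - 4 = 6, not 8  fails
#6 zeta = 12, alpha = 5; 12 ≥ 5 (want <)  fails
#7 10 / 2 = 5, so 2 divides 10  holds
#8 5 / 5 = 1, so 5 divides 5  holds
#9 eta + theta = 11 + (-2) = 9; 9 ≤ 9  holds
#10 zeta - alpha = 12 - 5 = 7  holds
#11 alpha + eps = 5 + 4 = 9; 9 > 7  holds

Violated: 3, 5, and 6.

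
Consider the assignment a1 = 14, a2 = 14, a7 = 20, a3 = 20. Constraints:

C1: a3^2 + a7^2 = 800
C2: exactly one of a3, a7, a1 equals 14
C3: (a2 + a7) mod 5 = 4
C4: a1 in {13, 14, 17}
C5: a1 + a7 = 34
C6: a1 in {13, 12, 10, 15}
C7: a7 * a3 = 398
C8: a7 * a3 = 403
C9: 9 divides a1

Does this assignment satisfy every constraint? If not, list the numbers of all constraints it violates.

No — constraints 6, 7, 8, and 9 are not satisfied.

C1: a3^2 + a7^2 = 20^2 + 20^2 = 400 + 400 = 800 — holds.
C2: a3=20, a7=20, a1=14; 1 of them equals 14 — holds.
C3: a2 + a7 = 34; 34 mod 5 = 4 — holds.
C4: a1 = 14 is in {13, 14, 17} — holds.
C5: a1 + a7 = 14 + 20 = 34 — holds.
C6: a1 = 14 is not in {13, 12, 10, 15} — fails.
C7: a7 * a3 = 20 * 20 = 400, not 398 — fails.
C8: a7 * a3 = 20 * 20 = 400, not 403 — fails.
C9: 14 = 9*1 + 5, so 9 does not divide 14 — fails.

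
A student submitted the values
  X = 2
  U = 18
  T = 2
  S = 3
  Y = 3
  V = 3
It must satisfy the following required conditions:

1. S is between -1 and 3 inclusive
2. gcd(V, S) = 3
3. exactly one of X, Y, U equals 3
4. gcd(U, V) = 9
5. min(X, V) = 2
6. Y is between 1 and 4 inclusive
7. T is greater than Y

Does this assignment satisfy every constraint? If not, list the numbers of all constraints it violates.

No — constraints 4 and 7 are not satisfied.

1. S = 3 lies in [-1, 3] — holds.
2. gcd(3, 3) = 3 — holds.
3. X=2, Y=3, U=18; 1 of them equals 3 — holds.
4. gcd(18, 3) = 3, not 9 — fails.
5. min(2, 3) = 2 — holds.
6. Y = 3 lies in [1, 4] — holds.
7. T = 2, Y = 3; 2 ≤ 3 (want >) — fails.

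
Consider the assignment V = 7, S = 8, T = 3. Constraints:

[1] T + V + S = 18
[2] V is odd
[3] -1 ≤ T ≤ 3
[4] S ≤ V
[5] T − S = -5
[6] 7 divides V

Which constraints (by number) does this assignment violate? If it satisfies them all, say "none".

No — constraint 4 is not satisfied.

[1] T + V + S = 3 + 7 + 8 = 18  OK
[2] V = 7 is odd  OK
[3] T = 3 lies in [-1, 3]  OK
[4] S = 8, V = 7; 8 > 7 (want ≤)  FAIL
[5] T − S = 3 − 8 = -5  OK
[6] 7 / 7 = 1, so 7 divides 7  OK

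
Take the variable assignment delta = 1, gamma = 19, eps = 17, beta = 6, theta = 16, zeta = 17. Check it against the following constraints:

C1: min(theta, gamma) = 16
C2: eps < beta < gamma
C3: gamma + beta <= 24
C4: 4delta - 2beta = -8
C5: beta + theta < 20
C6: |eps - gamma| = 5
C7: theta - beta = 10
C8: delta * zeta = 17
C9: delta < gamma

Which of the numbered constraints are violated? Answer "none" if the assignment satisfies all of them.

Violated: 2, 3, 5, 6.

C1: min(16, 19) = 16  OK
C2: values 17, 6, 19; eps = 17 is not < beta = 6  FAIL
C3: gamma + beta = 19 + 6 = 25; 25 > 24, bound 24 not met  FAIL
C4: 4delta - 2beta = 4(1) - 2(6) = -8  OK
C5: beta + theta = 6 + 16 = 22; 22 ≥ 20, bound 20 not met  FAIL
C6: |17 - 19| = 2, not 5  FAIL
C7: theta - beta = 16 - 6 = 10  OK
C8: delta * zeta = 1 * 17 = 17  OK
C9: delta = 1, gamma = 19; 1 < 19  OK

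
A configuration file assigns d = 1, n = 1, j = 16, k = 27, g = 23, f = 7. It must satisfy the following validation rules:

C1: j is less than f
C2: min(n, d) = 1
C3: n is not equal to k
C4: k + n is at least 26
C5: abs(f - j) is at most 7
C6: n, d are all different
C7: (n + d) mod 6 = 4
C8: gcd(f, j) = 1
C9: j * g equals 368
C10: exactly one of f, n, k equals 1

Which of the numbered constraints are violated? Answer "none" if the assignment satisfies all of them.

C1: j = 16, f = 7; 16 ≥ 7 (want <)  ✘
C2: min(1, 1) = 1  ✔
C3: n = 1, k = 27; distinct  ✔
C4: k + n = 27 + 1 = 28; 28 ≥ 26  ✔
C5: abs(7 - 16) = 9; 9 > 7, exceeds bound 7  ✘
C6: n = d = 1, not all different  ✘
C7: n + d = 2; 2 mod 6 = 2, not 4  ✘
C8: gcd(7, 16) = 1  ✔
C9: j * g = 16 * 23 = 368  ✔
C10: f=7, n=1, k=27; 1 of them equals 1  ✔

The assignment fails constraints 1, 5, 6, and 7.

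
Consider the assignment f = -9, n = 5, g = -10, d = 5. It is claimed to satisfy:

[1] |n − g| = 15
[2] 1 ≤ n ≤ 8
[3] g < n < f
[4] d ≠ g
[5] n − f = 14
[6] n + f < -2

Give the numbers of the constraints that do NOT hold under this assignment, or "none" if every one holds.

Violated: 3.

[1] |5 − (-10)| = 15 — holds.
[2] n = 5 lies in [1, 8] — holds.
[3] values -10, 5, -9; n = 5 is not < f = -9 — does not hold.
[4] d = 5, g = -10; distinct — holds.
[5] n − f = 5 − (-9) = 14 — holds.
[6] n + f = 5 + (-9) = -4; -4 < -2 — holds.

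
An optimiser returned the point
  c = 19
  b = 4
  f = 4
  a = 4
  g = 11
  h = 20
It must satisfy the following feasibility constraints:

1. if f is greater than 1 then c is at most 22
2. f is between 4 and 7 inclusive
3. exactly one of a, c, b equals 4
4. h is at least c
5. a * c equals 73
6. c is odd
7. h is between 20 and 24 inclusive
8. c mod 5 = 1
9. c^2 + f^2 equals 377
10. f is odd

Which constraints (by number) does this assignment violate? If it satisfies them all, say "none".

The assignment fails constraints 3, 5, 8, and 10.

1. f = 4 > 1, so we need c ≤ 22; c = 19 ≤ 22 — holds.
2. f = 4 lies in [4, 7] — holds.
3. a=4, c=19, b=4; 2 of them equal 4, not exactly one — fails.
4. h = 20, c = 19; 20 ≥ 19 — holds.
5. a * c = 4 * 19 = 76, not 73 — fails.
6. c = 19 is odd — holds.
7. h = 20 lies in [20, 24] — holds.
8. 19 mod 5 = 4, not 1 — fails.
9. c^2 + f^2 = 19^2 + 4^2 = 361 + 16 = 377 — holds.
10. f = 4 is even — fails.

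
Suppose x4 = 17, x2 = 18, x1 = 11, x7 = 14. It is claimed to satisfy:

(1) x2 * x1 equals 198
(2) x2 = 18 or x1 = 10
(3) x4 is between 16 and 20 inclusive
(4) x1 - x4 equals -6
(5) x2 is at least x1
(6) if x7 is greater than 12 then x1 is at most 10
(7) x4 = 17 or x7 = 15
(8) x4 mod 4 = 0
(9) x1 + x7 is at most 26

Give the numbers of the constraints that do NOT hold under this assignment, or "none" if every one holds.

Constraints 6 and 8 do not hold.

(1) x2 * x1 = 18 * 11 = 198 — satisfied.
(2) x2 = 18 = 18 (first disjunct) — satisfied.
(3) x4 = 17 lies in [16, 20] — satisfied.
(4) x1 - x4 = 11 - 17 = -6 — satisfied.
(5) x2 = 18, x1 = 11; 18 ≥ 11 — satisfied.
(6) x7 = 14 > 12, so we need x1 ≤ 10; but x1 = 11 > 10 — violated.
(7) x4 = 17 = 17 (first disjunct) — satisfied.
(8) 17 mod 4 = 1, not 0 — violated.
(9) x1 + x7 = 11 + 14 = 25; 25 ≤ 26 — satisfied.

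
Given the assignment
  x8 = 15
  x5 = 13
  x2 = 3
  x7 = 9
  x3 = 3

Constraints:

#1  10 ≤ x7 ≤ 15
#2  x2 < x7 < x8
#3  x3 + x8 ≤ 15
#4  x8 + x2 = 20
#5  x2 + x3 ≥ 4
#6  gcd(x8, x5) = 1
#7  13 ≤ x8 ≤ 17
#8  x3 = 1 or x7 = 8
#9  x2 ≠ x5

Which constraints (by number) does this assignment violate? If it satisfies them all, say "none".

#1 x7 = 9 is outside [10, 15] — fails.
#2 values 3 < 9 < 15 — holds.
#3 x3 + x8 = 3 + 15 = 18; 18 > 15, bound 15 not met — fails.
#4 x8 + x2 = 15 + 3 = 18, not 20 — fails.
#5 x2 + x3 = 3 + 3 = 6; 6 ≥ 4 — holds.
#6 gcd(15, 13) = 1 — holds.
#7 x8 = 15 lies in [13, 17] — holds.
#8 x3 = 3 ≠ 1 and x7 = 9 ≠ 8; both disjuncts false — fails.
#9 x2 = 3, x5 = 13; distinct — holds.

Constraints 1, 3, 4, 8 are violated.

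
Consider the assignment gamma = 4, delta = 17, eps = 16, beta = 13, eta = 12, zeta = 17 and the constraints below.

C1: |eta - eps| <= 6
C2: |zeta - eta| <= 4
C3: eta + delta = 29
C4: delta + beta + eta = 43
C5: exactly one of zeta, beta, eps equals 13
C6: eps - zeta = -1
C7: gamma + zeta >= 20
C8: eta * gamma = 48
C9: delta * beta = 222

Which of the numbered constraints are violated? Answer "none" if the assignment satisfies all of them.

The assignment fails constraints 2, 4, 9.

C1: |12 - 16| = 4; 4 ≤ 6 — holds.
C2: |17 - 12| = 5; 5 > 4, exceeds bound 4 — fails.
C3: eta + delta = 12 + 17 = 29 — holds.
C4: delta + beta + eta = 17 + 13 + 12 = 42, not 43 — fails.
C5: zeta=17, beta=13, eps=16; 1 of them equals 13 — holds.
C6: eps - zeta = 16 - 17 = -1 — holds.
C7: gamma + zeta = 4 + 17 = 21; 21 ≥ 20 — holds.
C8: eta * gamma = 12 * 4 = 48 — holds.
C9: delta * beta = 17 * 13 = 221, not 222 — fails.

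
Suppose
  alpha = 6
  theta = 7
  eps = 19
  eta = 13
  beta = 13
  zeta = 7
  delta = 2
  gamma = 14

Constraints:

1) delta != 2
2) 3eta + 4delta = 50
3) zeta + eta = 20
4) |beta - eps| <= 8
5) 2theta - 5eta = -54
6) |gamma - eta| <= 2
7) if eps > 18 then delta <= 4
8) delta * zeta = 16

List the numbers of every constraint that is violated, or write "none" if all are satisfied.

Violated: 1, 2, 5, and 8.

1) delta = 2, but 2 is required to differ — violated.
2) 3eta + 4delta = 3(13) + 4(2) = 47, not 50 — violated.
3) zeta + eta = 7 + 13 = 20 — OK.
4) |13 - 19| = 6; 6 ≤ 8 — OK.
5) 2theta - 5eta = 2(7) - 5(13) = -51, not -54 — violated.
6) |14 - 13| = 1; 1 ≤ 2 — OK.
7) eps = 19 > 18, so we need delta ≤ 4; delta = 2 ≤ 4 — OK.
8) delta * zeta = 2 * 7 = 14, not 16 — violated.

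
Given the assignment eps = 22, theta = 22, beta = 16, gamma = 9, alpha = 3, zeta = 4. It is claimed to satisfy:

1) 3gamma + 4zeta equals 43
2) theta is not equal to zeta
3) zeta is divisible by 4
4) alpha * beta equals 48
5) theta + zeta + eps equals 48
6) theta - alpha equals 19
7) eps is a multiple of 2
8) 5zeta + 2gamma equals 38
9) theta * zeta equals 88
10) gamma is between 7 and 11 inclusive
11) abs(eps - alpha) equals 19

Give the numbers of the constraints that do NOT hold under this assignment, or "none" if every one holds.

No violations.

1) 3gamma + 4zeta = 3(9) + 4(4) = 43 — OK.
2) theta = 22, zeta = 4; distinct — OK.
3) 4 / 4 = 1, so 4 divides 4 — OK.
4) alpha * beta = 3 * 16 = 48 — OK.
5) theta + zeta + eps = 22 + 4 + 22 = 48 — OK.
6) theta - alpha = 22 - 3 = 19 — OK.
7) 22 / 2 = 11, so 2 divides 22 — OK.
8) 5zeta + 2gamma = 5(4) + 2(9) = 38 — OK.
9) theta * zeta = 22 * 4 = 88 — OK.
10) gamma = 9 lies in [7, 11] — OK.
11) abs(22 - 3) = 19 — OK.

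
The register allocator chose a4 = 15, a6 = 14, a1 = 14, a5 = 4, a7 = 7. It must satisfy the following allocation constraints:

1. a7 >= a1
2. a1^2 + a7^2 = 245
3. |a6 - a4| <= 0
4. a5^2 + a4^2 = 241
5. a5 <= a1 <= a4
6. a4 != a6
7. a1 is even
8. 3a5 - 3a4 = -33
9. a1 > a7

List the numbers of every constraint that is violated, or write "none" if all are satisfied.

1. a7 = 7, a1 = 14; 7 < 14 (want ≥) — violated.
2. a1^2 + a7^2 = 14^2 + 7^2 = 196 + 49 = 245 — OK.
3. |14 - 15| = 1; 1 > 0, exceeds bound 0 — violated.
4. a5^2 + a4^2 = 4^2 + 15^2 = 16 + 225 = 241 — OK.
5. values 4 <= 14 <= 15 — OK.
6. a4 = 15, a6 = 14; distinct — OK.
7. a1 = 14 is even — OK.
8. 3a5 - 3a4 = 3(4) - 3(15) = -33 — OK.
9. a1 = 14, a7 = 7; 14 > 7 — OK.

Violated: 1, 3.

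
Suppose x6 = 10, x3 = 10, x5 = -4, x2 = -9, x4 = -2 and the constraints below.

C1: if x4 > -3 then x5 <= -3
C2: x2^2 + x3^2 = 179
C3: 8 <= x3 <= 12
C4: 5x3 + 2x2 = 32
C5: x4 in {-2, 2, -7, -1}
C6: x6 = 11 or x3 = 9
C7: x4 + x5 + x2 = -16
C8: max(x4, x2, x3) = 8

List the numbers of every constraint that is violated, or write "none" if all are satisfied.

C1: x4 = -2 > -3, so we need x5 ≤ -3; x5 = -4 ≤ -3 — holds.
C2: x2^2 + x3^2 = (-9)^2 + 10^2 = 81 + 100 = 181, not 179 — fails.
C3: x3 = 10 lies in [8, 12] — holds.
C4: 5x3 + 2x2 = 5(10) + 2(-9) = 32 — holds.
C5: x4 = -2 is in {-2, 2, -7, -1} — holds.
C6: x6 = 10 ≠ 11 and x3 = 10 ≠ 9; both disjuncts false — fails.
C7: x4 + x5 + x2 = -2 + (-4) + (-9) = -15, not -16 — fails.
C8: max(-2, -9, 10) = 10, not 8 — fails.

No — constraints 2, 6, 7, and 8 are not satisfied.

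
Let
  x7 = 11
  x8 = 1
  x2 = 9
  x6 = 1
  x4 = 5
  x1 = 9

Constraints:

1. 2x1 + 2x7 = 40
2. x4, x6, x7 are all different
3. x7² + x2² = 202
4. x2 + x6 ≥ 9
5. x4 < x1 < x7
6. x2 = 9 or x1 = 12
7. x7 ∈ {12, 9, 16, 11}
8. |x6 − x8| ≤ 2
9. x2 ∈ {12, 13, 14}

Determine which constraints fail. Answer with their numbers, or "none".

Violated: 9.

1. 2x1 + 2x7 = 2(9) + 2(11) = 40 — holds.
2. values 5, 1, 11 are pairwise distinct — holds.
3. x7² + x2² = 11² + 9² = 121 + 81 = 202 — holds.
4. x2 + x6 = 9 + 1 = 10; 10 ≥ 9 — holds.
5. values 5 < 9 < 11 — holds.
6. x2 = 9 = 9 (first disjunct) — holds.
7. x7 = 11 is in {12, 9, 16, 11} — holds.
8. |1 − 1| = 0; 0 ≤ 2 — holds.
9. x2 = 9 is not in {12, 13, 14} — does not hold.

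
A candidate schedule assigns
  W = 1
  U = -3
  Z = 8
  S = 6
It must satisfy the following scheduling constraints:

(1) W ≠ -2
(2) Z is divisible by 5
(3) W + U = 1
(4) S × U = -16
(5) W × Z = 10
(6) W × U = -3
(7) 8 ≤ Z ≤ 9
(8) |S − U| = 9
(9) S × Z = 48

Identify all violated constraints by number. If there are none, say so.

Constraints 2, 3, 4, and 5 do not hold.

(1) W = 1, and 1 ≠ -2  ✔
(2) 8 = 5×1 + 3, so 5 does not divide 8  ✘
(3) W + U = 1 + (-3) = -2, not 1  ✘
(4) S × U = 6 × (-3) = -18, not -16  ✘
(5) W × Z = 1 × 8 = 8, not 10  ✘
(6) W × U = 1 × (-3) = -3  ✔
(7) Z = 8 lies in [8, 9]  ✔
(8) |6 − (-3)| = 9  ✔
(9) S × Z = 6 × 8 = 48  ✔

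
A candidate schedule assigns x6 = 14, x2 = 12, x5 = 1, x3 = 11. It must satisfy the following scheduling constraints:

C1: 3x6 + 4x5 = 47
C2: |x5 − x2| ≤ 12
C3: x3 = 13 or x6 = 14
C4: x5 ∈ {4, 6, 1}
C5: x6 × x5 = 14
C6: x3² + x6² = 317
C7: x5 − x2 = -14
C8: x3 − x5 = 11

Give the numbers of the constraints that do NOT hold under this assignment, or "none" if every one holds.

C1: 3x6 + 4x5 = 3(14) + 4(1) = 46, not 47  ✘
C2: |1 − 12| = 11; 11 ≤ 12  ✔
C3: x3 = 11 ≠ 13, but x6 = 14 = 14 (second disjunct)  ✔
C4: x5 = 1 is in {4, 6, 1}  ✔
C5: x6 × x5 = 14 × 1 = 14  ✔
C6: x3² + x6² = 11² + 14² = 121 + 196 = 317  ✔
C7: x5 − x2 = 1 − 12 = -11, not -14  ✘
C8: x3 − x5 = 11 − 1 = 10, not 11  ✘

Constraints 1, 7, 8 are violated.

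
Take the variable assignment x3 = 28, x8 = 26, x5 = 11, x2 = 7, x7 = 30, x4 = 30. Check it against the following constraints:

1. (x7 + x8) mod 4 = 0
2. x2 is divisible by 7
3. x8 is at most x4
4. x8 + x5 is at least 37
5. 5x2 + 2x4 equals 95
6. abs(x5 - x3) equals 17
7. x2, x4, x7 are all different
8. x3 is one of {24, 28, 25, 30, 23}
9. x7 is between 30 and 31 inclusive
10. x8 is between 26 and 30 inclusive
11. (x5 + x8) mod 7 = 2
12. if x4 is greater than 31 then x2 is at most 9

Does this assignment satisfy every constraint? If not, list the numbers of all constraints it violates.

No — constraint 7 is not satisfied.

1. x7 + x8 = 56; 56 mod 4 = 0 — holds.
2. 7 / 7 = 1, so 7 divides 7 — holds.
3. x8 = 26, x4 = 30; 26 ≤ 30 — holds.
4. x8 + x5 = 26 + 11 = 37; 37 ≥ 37 — holds.
5. 5x2 + 2x4 = 5(7) + 2(30) = 95 — holds.
6. abs(11 - 28) = 17 — holds.
7. x4 = x7 = 30, not all different — does not hold.
8. x3 = 28 is in {24, 28, 25, 30, 23} — holds.
9. x7 = 30 lies in [30, 31] — holds.
10. x8 = 26 lies in [26, 30] — holds.
11. x5 + x8 = 37; 37 mod 7 = 2 — holds.
12. x4 = 30, not > 31; antecedent false, conditional vacuously true — holds.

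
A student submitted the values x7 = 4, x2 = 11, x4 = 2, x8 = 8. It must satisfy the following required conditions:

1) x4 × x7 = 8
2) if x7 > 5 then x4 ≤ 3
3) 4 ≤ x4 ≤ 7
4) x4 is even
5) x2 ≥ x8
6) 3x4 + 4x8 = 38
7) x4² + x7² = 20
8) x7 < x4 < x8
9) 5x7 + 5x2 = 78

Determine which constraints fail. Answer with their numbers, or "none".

1) x4 × x7 = 2 × 4 = 8  ✔
2) x7 = 4, not > 5; antecedent false, conditional vacuously true  ✔
3) x4 = 2 is outside [4, 7]  ✘
4) x4 = 2 is even  ✔
5) x2 = 11, x8 = 8; 11 ≥ 8  ✔
6) 3x4 + 4x8 = 3(2) + 4(8) = 38  ✔
7) x4² + x7² = 2² + 4² = 4 + 16 = 20  ✔
8) values 4, 2, 8; x7 = 4 is not < x4 = 2  ✘
9) 5x7 + 5x2 = 5(4) + 5(11) = 75, not 78  ✘

Violated: 3, 8, and 9.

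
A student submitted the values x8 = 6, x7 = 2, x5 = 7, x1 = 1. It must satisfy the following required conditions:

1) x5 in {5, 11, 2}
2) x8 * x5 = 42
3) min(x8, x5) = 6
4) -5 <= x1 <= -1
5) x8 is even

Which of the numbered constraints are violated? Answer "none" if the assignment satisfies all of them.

1) x5 = 7 is not in {5, 11, 2} — fails.
2) x8 * x5 = 6 * 7 = 42 — holds.
3) min(6, 7) = 6 — holds.
4) x1 = 1 is outside [-5, -1] — fails.
5) x8 = 6 is even — holds.

The assignment fails constraints 1, 4.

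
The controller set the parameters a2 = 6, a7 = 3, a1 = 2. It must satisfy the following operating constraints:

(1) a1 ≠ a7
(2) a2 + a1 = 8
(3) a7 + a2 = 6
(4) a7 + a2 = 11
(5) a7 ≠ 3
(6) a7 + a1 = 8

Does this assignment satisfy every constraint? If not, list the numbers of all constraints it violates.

(1) a1 = 2, a7 = 3; distinct  true
(2) a2 + a1 = 6 + 2 = 8  true
(3) a7 + a2 = 3 + 6 = 9, not 6  false
(4) a7 + a2 = 3 + 6 = 9, not 11  false
(5) a7 = 3, but 3 is required to differ  false
(6) a7 + a1 = 3 + 2 = 5, not 8  false

Constraints 3, 4, 5, and 6 are violated.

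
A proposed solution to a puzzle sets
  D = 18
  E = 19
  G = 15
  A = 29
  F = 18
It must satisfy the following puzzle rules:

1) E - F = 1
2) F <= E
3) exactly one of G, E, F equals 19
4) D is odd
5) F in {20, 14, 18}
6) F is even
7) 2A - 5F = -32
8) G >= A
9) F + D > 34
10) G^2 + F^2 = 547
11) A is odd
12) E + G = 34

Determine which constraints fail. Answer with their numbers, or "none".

1) E - F = 19 - 18 = 1  yes
2) F = 18, E = 19; 18 ≤ 19  yes
3) G=15, E=19, F=18; 1 of them equals 19  yes
4) D = 18 is even  no
5) F = 18 is in {20, 14, 18}  yes
6) F = 18 is even  yes
7) 2A - 5F = 2(29) - 5(18) = -32  yes
8) G = 15, A = 29; 15 < 29 (want ≥)  no
9) F + D = 18 + 18 = 36; 36 > 34  yes
10) G^2 + F^2 = 15^2 + 18^2 = 225 + 324 = 549, not 547  no
11) A = 29 is odd  yes
12) E + G = 19 + 15 = 34  yes

No — constraints 4, 8, 10 are not satisfied.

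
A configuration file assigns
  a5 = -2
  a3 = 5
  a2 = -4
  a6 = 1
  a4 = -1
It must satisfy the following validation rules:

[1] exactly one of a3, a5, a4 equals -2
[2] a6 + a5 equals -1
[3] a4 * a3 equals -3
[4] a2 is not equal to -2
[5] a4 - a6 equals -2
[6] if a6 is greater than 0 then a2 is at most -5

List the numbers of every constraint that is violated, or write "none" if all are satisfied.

The assignment fails constraints 3 and 6.

[1] a3=5, a5=-2, a4=-1; 1 of them equals -2 — OK.
[2] a6 + a5 = 1 + (-2) = -1 — OK.
[3] a4 * a3 = -1 * 5 = -5, not -3 — violated.
[4] a2 = -4, and -4 ≠ -2 — OK.
[5] a4 - a6 = -1 - 1 = -2 — OK.
[6] a6 = 1 > 0, so we need a2 ≤ -5; but a2 = -4 > -5 — violated.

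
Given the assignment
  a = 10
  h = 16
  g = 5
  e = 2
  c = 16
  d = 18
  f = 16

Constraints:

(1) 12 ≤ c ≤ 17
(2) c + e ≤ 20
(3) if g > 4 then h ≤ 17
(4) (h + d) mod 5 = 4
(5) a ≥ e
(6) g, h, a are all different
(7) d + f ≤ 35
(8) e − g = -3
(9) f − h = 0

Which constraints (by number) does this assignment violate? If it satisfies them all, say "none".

The assignment satisfies every constraint.

(1) c = 16 lies in [12, 17] — OK.
(2) c + e = 16 + 2 = 18; 18 ≤ 20 — OK.
(3) g = 5 > 4, so we need h ≤ 17; h = 16 ≤ 17 — OK.
(4) h + d = 34; 34 mod 5 = 4 — OK.
(5) a = 10, e = 2; 10 ≥ 2 — OK.
(6) values 5, 16, 10 are pairwise distinct — OK.
(7) d + f = 18 + 16 = 34; 34 ≤ 35 — OK.
(8) e − g = 2 − 5 = -3 — OK.
(9) f − h = 16 − 16 = 0 — OK.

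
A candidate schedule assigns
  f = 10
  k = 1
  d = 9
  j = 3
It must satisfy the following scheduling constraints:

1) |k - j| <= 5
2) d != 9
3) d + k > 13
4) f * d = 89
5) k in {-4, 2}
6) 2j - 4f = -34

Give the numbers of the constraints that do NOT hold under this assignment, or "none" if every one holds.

1) |1 - 3| = 2; 2 ≤ 5 — OK.
2) d = 9, but 9 is required to differ — violated.
3) d + k = 9 + 1 = 10; 10 ≤ 13, bound 13 not met — violated.
4) f * d = 10 * 9 = 90, not 89 — violated.
5) k = 1 is not in {-4, 2} — violated.
6) 2j - 4f = 2(3) - 4(10) = -34 — OK.

The assignment fails constraints 2, 3, 4, and 5.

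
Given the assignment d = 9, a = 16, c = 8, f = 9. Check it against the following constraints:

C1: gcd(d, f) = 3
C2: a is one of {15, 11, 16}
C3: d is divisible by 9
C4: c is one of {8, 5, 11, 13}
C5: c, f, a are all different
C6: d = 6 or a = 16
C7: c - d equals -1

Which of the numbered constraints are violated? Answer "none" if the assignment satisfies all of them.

The assignment fails constraint 1.

C1: gcd(9, 9) = 9, not 3  false
C2: a = 16 is in {15, 11, 16}  true
C3: 9 / 9 = 1, so 9 divides 9  true
C4: c = 8 is in {8, 5, 11, 13}  true
C5: values 8, 9, 16 are pairwise distinct  true
C6: d = 9 ≠ 6, but a = 16 = 16 (second disjunct)  true
C7: c - d = 8 - 9 = -1  true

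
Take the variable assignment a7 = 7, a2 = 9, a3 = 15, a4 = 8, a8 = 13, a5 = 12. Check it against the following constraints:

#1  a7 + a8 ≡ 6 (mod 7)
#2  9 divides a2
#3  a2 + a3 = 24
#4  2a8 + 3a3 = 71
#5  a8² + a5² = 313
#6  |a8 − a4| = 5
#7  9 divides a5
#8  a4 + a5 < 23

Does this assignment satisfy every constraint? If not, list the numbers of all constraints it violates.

#1 a7 + a8 = 20; 20 mod 7 = 6  true
#2 9 / 9 = 1, so 9 divides 9  true
#3 a2 + a3 = 9 + 15 = 24  true
#4 2a8 + 3a3 = 2(13) + 3(15) = 71  true
#5 a8² + a5² = 13² + 12² = 169 + 144 = 313  true
#6 |13 − 8| = 5  true
#7 12 = 9×1 + 3, so 9 does not divide 12  false
#8 a4 + a5 = 8 + 12 = 20; 20 < 23  true

Constraint 7 does not hold.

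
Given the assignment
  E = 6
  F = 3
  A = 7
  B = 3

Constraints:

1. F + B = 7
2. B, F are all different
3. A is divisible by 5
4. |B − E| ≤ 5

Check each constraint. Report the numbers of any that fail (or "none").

1. F + B = 3 + 3 = 6, not 7  FAIL
2. B = F = 3, not all different  FAIL
3. 7 = 5×1 + 2, so 5 does not divide 7  FAIL
4. |3 − 6| = 3; 3 ≤ 5  OK

No — constraints 1, 2, 3 are not satisfied.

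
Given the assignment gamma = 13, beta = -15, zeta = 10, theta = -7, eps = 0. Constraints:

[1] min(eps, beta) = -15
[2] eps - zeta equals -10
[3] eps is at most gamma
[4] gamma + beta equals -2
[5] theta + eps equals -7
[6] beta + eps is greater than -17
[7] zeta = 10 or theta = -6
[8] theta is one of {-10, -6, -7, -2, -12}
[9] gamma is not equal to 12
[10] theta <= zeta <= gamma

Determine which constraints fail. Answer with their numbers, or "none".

Yes — all constraints hold.

[1] min(0, -15) = -15 — holds.
[2] eps - zeta = 0 - 10 = -10 — holds.
[3] eps = 0, gamma = 13; 0 ≤ 13 — holds.
[4] gamma + beta = 13 + (-15) = -2 — holds.
[5] theta + eps = -7 + 0 = -7 — holds.
[6] beta + eps = -15 + 0 = -15; -15 > -17 — holds.
[7] zeta = 10 = 10 (first disjunct) — holds.
[8] theta = -7 is in {-10, -6, -7, -2, -12} — holds.
[9] gamma = 13, and 13 ≠ 12 — holds.
[10] values -7 <= 10 <= 13 — holds.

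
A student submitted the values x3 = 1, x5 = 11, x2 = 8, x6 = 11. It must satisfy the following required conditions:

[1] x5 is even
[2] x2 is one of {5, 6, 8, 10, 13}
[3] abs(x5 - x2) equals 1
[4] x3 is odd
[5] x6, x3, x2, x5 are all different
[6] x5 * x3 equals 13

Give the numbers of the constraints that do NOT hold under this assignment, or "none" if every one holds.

[1] x5 = 11 is odd — does not hold.
[2] x2 = 8 is in {5, 6, 8, 10, 13} — holds.
[3] abs(11 - 8) = 3, not 1 — does not hold.
[4] x3 = 1 is odd — holds.
[5] x6 = x5 = 11, not all different — does not hold.
[6] x5 * x3 = 11 * 1 = 11, not 13 — does not hold.

Constraints 1, 3, 5, and 6 do not hold.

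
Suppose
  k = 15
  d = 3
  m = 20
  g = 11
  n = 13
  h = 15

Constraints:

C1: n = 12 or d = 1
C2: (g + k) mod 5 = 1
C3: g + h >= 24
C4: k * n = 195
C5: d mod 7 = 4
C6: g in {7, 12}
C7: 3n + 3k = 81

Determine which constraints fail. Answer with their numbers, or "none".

C1: n = 13 ≠ 12 and d = 3 ≠ 1; both disjuncts false  fails
C2: g + k = 26; 26 mod 5 = 1  holds
C3: g + h = 11 + 15 = 26; 26 ≥ 24  holds
C4: k * n = 15 * 13 = 195  holds
C5: 3 mod 7 = 3, not 4  fails
C6: g = 11 is not in {7, 12}  fails
C7: 3n + 3k = 3(13) + 3(15) = 84, not 81  fails

Constraints 1, 5, 6, 7 do not hold.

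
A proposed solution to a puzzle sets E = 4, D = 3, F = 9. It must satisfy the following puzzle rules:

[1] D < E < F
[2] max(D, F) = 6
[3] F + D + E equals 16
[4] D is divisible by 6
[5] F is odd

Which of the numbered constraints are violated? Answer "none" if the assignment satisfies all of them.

[1] values 3 < 4 < 9 — satisfied.
[2] max(3, 9) = 9, not 6 — violated.
[3] F + D + E = 9 + 3 + 4 = 16 — satisfied.
[4] 3 = 6*0 + 3, so 6 does not divide 3 — violated.
[5] F = 9 is odd — satisfied.

Constraints 2 and 4 are violated.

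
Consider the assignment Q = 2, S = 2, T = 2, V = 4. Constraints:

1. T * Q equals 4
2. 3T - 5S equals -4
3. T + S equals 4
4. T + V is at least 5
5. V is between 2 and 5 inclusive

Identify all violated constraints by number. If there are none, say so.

All constraints are satisfied.

1. T * Q = 2 * 2 = 4  ✓
2. 3T - 5S = 3(2) - 5(2) = -4  ✓
3. T + S = 2 + 2 = 4  ✓
4. T + V = 2 + 4 = 6; 6 ≥ 5  ✓
5. V = 4 lies in [2, 5]  ✓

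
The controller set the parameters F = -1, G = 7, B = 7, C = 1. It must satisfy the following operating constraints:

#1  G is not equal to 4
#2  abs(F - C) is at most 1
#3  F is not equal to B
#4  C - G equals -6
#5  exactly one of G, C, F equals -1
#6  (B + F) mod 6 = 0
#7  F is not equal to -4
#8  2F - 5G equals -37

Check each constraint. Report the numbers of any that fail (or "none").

#1 G = 7, and 7 ≠ 4 — satisfied.
#2 abs(-1 - 1) = 2; 2 > 1, exceeds bound 1 — violated.
#3 F = -1, B = 7; distinct — satisfied.
#4 C - G = 1 - 7 = -6 — satisfied.
#5 G=7, C=1, F=-1; 1 of them equals -1 — satisfied.
#6 B + F = 6; 6 mod 6 = 0 — satisfied.
#7 F = -1, and -1 ≠ -4 — satisfied.
#8 2F - 5G = 2(-1) - 5(7) = -37 — satisfied.

Constraint 2 does not hold.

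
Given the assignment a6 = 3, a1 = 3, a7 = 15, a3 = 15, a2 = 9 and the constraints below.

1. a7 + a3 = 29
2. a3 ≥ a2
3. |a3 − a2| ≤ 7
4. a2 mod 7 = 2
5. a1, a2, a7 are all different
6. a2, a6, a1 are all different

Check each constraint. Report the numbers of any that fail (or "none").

1. a7 + a3 = 15 + 15 = 30, not 29 — does not hold.
2. a3 = 15, a2 = 9; 15 ≥ 9 — holds.
3. |15 − 9| = 6; 6 ≤ 7 — holds.
4. 9 mod 7 = 2 — holds.
5. values 3, 9, 15 are pairwise distinct — holds.
6. a6 = a1 = 3, not all different — does not hold.

No — constraints 1, 6 are not satisfied.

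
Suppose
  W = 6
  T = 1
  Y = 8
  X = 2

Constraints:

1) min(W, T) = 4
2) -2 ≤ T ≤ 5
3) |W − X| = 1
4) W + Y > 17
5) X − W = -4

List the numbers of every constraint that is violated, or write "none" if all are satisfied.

1) min(6, 1) = 1, not 4 — fails.
2) T = 1 lies in [-2, 5] — holds.
3) |6 − 2| = 4, not 1 — fails.
4) W + Y = 6 + 8 = 14; 14 ≤ 17, bound 17 not met — fails.
5) X − W = 2 − 6 = -4 — holds.

Violated: 1, 3, 4.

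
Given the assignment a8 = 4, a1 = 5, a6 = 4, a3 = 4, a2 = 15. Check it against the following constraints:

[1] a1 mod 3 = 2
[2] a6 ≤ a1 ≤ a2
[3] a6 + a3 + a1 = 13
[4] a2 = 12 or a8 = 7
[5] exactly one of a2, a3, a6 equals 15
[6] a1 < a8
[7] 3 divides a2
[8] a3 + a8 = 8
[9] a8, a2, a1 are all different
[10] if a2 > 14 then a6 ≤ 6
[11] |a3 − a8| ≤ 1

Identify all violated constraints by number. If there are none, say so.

The assignment fails constraints 4 and 6.

[1] 5 mod 3 = 2 — satisfied.
[2] values 4 ≤ 5 ≤ 15 — satisfied.
[3] a6 + a3 + a1 = 4 + 4 + 5 = 13 — satisfied.
[4] a2 = 15 ≠ 12 and a8 = 4 ≠ 7; both disjuncts false — violated.
[5] a2=15, a3=4, a6=4; 1 of them equals 15 — satisfied.
[6] a1 = 5, a8 = 4; 5 ≥ 4 (want <) — violated.
[7] 15 / 3 = 5, so 3 divides 15 — satisfied.
[8] a3 + a8 = 4 + 4 = 8 — satisfied.
[9] values 4, 15, 5 are pairwise distinct — satisfied.
[10] a2 = 15 > 14, so we need a6 ≤ 6; a6 = 4 ≤ 6 — satisfied.
[11] |4 − 4| = 0; 0 ≤ 1 — satisfied.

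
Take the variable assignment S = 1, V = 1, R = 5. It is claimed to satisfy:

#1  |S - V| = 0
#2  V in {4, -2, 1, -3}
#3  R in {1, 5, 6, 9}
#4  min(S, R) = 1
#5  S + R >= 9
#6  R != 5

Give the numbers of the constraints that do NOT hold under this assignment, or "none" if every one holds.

Constraints 5, 6 are violated.

#1 |1 - 1| = 0  ✔
#2 V = 1 is in {4, -2, 1, -3}  ✔
#3 R = 5 is in {1, 5, 6, 9}  ✔
#4 min(1, 5) = 1  ✔
#5 S + R = 1 + 5 = 6; 6 < 9, bound 9 not met  ✘
#6 R = 5, but 5 is required to differ  ✘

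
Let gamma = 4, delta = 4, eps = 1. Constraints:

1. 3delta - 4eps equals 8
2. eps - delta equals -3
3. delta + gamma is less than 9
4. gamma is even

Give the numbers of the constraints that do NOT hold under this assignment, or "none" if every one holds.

None — every constraint holds.

1. 3delta - 4eps = 3(4) - 4(1) = 8 — OK.
2. eps - delta = 1 - 4 = -3 — OK.
3. delta + gamma = 4 + 4 = 8; 8 < 9 — OK.
4. gamma = 4 is even — OK.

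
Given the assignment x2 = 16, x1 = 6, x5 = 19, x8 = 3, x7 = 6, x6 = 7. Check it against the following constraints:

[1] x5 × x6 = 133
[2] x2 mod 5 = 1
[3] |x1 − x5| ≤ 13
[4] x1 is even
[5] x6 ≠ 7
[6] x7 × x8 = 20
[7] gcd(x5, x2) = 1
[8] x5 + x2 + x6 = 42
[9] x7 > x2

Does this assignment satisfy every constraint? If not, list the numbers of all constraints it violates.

Violated: 5, 6, 9.

[1] x5 × x6 = 19 × 7 = 133  true
[2] 16 mod 5 = 1  true
[3] |6 − 19| = 13; 13 ≤ 13  true
[4] x1 = 6 is even  true
[5] x6 = 7, but 7 is required to differ  false
[6] x7 × x8 = 6 × 3 = 18, not 20  false
[7] gcd(19, 16) = 1  true
[8] x5 + x2 + x6 = 19 + 16 + 7 = 42  true
[9] x7 = 6, x2 = 16; 6 ≤ 16 (want >)  false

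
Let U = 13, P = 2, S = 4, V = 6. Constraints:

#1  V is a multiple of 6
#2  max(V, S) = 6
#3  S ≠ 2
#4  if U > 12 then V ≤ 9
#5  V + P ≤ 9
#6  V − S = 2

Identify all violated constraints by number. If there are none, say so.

None — every constraint holds.

#1 6 / 6 = 1, so 6 divides 6 — holds.
#2 max(6, 4) = 6 — holds.
#3 S = 4, and 4 ≠ 2 — holds.
#4 U = 13 > 12, so we need V ≤ 9; V = 6 ≤ 9 — holds.
#5 V + P = 6 + 2 = 8; 8 ≤ 9 — holds.
#6 V − S = 6 − 4 = 2 — holds.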